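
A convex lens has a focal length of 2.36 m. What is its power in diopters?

P = +0.424 D

P = 1/f = 1/(2.36 m) = +0.424 D.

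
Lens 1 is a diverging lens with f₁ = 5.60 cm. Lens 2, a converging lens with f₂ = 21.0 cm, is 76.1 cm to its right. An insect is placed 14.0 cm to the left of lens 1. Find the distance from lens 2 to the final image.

28.5 cm

Lens 1 is diverging, so f₁ = −5.60 cm.
Lens 1: 1/d_i1 = 1/f₁ − 1/d_o1 = 1/(-5.60) − 1/(14.0) = -0.2500, so d_i1 = -4.000 cm.
The intermediate image is 4.000 cm to the left of lens 1 (virtual), which is 76.1 − (-4.000) = 80.10 cm to the left of lens 2, so d_o2 = +80.10 cm.
Lens 2: 1/d_i2 = 1/f₂ − 1/d_o2 = 1/(21.0) − 1/(80.10) = 0.03513, so d_i2 = 28.5 cm.
The final image is real, 28.5 cm to the right of lens 2 (overall magnification ≈ -0.10).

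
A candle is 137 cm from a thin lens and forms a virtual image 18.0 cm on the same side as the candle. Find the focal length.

f = -20.7 cm (diverging)

Virtual image ⇒ d_i = −18.0 cm.
1/f = 1/d_o + 1/d_i = 1/(137) + 1/(-18.0) = -0.04826, so f = -20.7 cm.
Since f is negative, the thin lens is diverging.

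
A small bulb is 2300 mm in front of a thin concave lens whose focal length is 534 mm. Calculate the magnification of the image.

m = +0.188

For a concave lens, f = -534 mm.
1/d_i = 1/f − 1/d_o = 1/(-534.0) − 1/(2300) = -0.002307, so d_i = -433.4 mm.
m = −d_i/d_o = −(-433.4)/(2300) = +0.188.
The image is virtual, upright and reduced, on the same side as the object.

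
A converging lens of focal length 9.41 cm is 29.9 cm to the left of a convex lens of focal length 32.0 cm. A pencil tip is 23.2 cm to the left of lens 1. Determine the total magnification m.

m = -1.22

Lens 1: 1/d_i1 = 1/(9.41) − 1/(23.2) = 0.06317, so d_i1 = 15.83 cm; m₁ = −d_i1/d_o1 = -0.6823.
d_o2 = 29.9 − (15.83) = 14.07 cm.
Lens 2: 1/d_i2 = 1/(32.0) − 1/(14.07) = -0.03982, so d_i2 = -25.11 cm; m₂ = −d_i2/d_o2 = +1.785.
m = m₁·m₂ = (-0.6823)(+1.785) = -1.22.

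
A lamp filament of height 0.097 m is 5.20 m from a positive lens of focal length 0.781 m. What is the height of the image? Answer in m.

0.0171 m

1/d_i = 1/f − 1/d_o = 1/(0.7810) − 1/(5.20) = 1.088, so d_i = 0.9190 m.
m = −d_i/d_o = -0.1767.
|h_i| = |m|·h_o = 0.1767 × 0.097 = 0.0171 m. The image is real, inverted and reduced, on the far side of the lens.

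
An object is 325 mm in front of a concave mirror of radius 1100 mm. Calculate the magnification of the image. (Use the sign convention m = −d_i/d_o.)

f = R/2 = 1100/2 = 550.0 mm.
1/d_i = 1/f − 1/d_o = 1/(550.0) − 1/(325) = -0.001259, so d_i = -794.4 mm.
m = −d_i/d_o = −(-794.4)/(325) = +2.44.
The image is virtual, upright and enlarged, behind the mirror.

m = +2.44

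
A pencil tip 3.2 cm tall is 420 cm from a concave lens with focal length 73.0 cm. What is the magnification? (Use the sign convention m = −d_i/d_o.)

For a concave lens, f = -73.0 cm.
1/d_i = 1/f − 1/d_o = 1/(-73.00) − 1/(420) = -0.01608, so d_i = -62.19 cm.
m = −d_i/d_o = −(-62.19)/(420) = +0.148.
The image is virtual, upright and reduced, on the same side as the object.

m = +0.148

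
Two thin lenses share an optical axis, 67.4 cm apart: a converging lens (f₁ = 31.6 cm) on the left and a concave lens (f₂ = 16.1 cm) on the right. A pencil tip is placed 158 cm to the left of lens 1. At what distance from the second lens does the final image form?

Lens 1: 1/d_i1 = 1/f₁ − 1/d_o1 = 1/(31.6) − 1/(158) = 0.02532, so d_i1 = 39.50 cm.
The intermediate image is 39.50 cm to the right of lens 1, which is 67.4 − (39.50) = 27.90 cm to the left of lens 2, so d_o2 = +27.90 cm.
Lens 2 is diverging, so f₂ = −16.1 cm.
Lens 2: 1/d_i2 = 1/f₂ − 1/d_o2 = 1/(-16.1) − 1/(27.90) = -0.09795, so d_i2 = -10.2 cm.
The final image is virtual, 10.2 cm to the left of lens 2 (overall magnification ≈ -0.091).

10.2 cm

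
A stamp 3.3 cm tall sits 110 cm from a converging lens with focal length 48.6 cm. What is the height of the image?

2.61 cm

1/d_i = 1/f − 1/d_o = 1/(48.60) − 1/(110) = 0.01149, so d_i = 87.07 cm.
m = −d_i/d_o = -0.7915.
|h_i| = |m|·h_o = 0.7915 × 3.3 = 2.61 cm. The image is real, inverted and reduced, on the far side of the lens.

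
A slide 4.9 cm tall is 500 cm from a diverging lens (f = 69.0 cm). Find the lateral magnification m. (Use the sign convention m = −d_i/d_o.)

m = +0.121

For a diverging lens, f = -69.0 cm.
1/d_i = 1/f − 1/d_o = 1/(-69.00) − 1/(500) = -0.01649, so d_i = -60.63 cm.
m = −d_i/d_o = −(-60.63)/(500) = +0.121.
The image is virtual, upright and reduced, on the same side as the object.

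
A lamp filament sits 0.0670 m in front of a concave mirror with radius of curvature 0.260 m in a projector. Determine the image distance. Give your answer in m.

f = R/2 = 0.260/2 = 0.1300 m.
Mirror equation: 1/s_i = 1/f − 1/s_o = 1/(0.1300) − 1/(0.0670) = 7.692 − 14.93 = -7.233, so s_i = -0.138 m.
The image is virtual, upright and enlarged, behind the mirror.

0.138 m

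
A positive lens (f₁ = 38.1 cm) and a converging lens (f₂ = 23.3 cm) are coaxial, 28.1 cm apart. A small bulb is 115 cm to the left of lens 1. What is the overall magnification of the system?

Lens 1: 1/d_i1 = 1/(38.1) − 1/(115) = 0.01755, so d_i1 = 56.98 cm; m₁ = −d_i1/d_o1 = -0.4955.
d_o2 = 28.1 − (56.98) = -28.88 cm (virtual object).
Lens 2: 1/d_i2 = 1/(23.3) − 1/(-28.88) = 0.07754, so d_i2 = 12.90 cm; m₂ = −d_i2/d_o2 = +0.4465.
m = m₁·m₂ = (-0.4955)(+0.4465) = -0.221.

m = -0.221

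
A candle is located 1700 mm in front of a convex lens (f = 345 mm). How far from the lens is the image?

433 mm

Lens equation: 1/q = 1/f − 1/p = 1/(345.0) − 1/(1700) = 0.002899 − 0.0005882 = 0.002310, so q = 433 mm.
The image is real, inverted and reduced, on the far side of the lens.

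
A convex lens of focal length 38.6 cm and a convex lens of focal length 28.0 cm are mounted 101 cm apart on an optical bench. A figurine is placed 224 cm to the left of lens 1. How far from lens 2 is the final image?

Lens 1: 1/d_i1 = 1/f₁ − 1/d_o1 = 1/(38.6) − 1/(224) = 0.02144, so d_i1 = 46.64 cm.
The intermediate image is 46.64 cm to the right of lens 1, which is 101 − (46.64) = 54.36 cm to the left of lens 2, so d_o2 = +54.36 cm.
Lens 2: 1/d_i2 = 1/f₂ − 1/d_o2 = 1/(28.0) − 1/(54.36) = 0.01732, so d_i2 = 57.7 cm.
The final image is real, 57.7 cm to the right of lens 2 (overall magnification ≈ 0.22).

57.7 cm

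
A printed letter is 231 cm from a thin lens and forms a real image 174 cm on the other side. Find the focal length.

Real image ⇒ d_i = +174 cm.
1/f = 1/d_o + 1/d_i = 1/(231) + 1/(174) = 0.01008, so f = 99.2 cm.
Since f is positive, the thin lens is converging.

f = 99.2 cm (converging)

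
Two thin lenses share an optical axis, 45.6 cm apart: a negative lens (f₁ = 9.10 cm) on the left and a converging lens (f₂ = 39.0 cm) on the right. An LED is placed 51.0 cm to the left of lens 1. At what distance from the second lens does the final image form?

145 cm

Lens 1 is diverging, so f₁ = −9.10 cm.
Lens 1: 1/d_i1 = 1/f₁ − 1/d_o1 = 1/(-9.10) − 1/(51.0) = -0.1295, so d_i1 = -7.722 cm.
The intermediate image is 7.722 cm to the left of lens 1 (virtual), which is 45.6 − (-7.722) = 53.32 cm to the left of lens 2, so d_o2 = +53.32 cm.
Lens 2: 1/d_i2 = 1/f₂ − 1/d_o2 = 1/(39.0) − 1/(53.32) = 0.006886, so d_i2 = 145 cm.
The final image is real, 145 cm to the right of lens 2 (overall magnification ≈ -0.41).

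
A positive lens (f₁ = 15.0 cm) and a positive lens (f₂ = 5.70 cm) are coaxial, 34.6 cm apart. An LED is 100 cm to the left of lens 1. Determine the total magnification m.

Lens 1: 1/d_i1 = 1/(15.0) − 1/(100) = 0.05667, so d_i1 = 17.65 cm; m₁ = −d_i1/d_o1 = -0.1765.
d_o2 = 34.6 − (17.65) = 16.95 cm.
Lens 2: 1/d_i2 = 1/(5.70) − 1/(16.95) = 0.1164, so d_i2 = 8.588 cm; m₂ = −d_i2/d_o2 = -0.5067.
m = m₁·m₂ = (-0.1765)(-0.5067) = +0.0894.

m = +0.0894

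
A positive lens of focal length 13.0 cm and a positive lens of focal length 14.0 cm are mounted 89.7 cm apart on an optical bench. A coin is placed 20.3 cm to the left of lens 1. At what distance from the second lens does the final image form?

Lens 1: 1/d_i1 = 1/f₁ − 1/d_o1 = 1/(13.0) − 1/(20.3) = 0.02766, so d_i1 = 36.15 cm.
The intermediate image is 36.15 cm to the right of lens 1, which is 89.7 − (36.15) = 53.55 cm to the left of lens 2, so d_o2 = +53.55 cm.
Lens 2: 1/d_i2 = 1/f₂ − 1/d_o2 = 1/(14.0) − 1/(53.55) = 0.05275, so d_i2 = 19.0 cm.
The final image is real, 19.0 cm to the right of lens 2 (overall magnification ≈ 0.63).

19.0 cm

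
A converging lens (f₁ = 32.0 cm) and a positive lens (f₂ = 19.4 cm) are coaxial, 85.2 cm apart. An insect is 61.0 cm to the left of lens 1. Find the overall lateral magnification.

m = -14.2

Lens 1: 1/d_i1 = 1/(32.0) − 1/(61.0) = 0.01486, so d_i1 = 67.31 cm; m₁ = −d_i1/d_o1 = -1.103.
d_o2 = 85.2 − (67.31) = 17.89 cm.
Lens 2: 1/d_i2 = 1/(19.4) − 1/(17.89) = -0.004351, so d_i2 = -229.8 cm; m₂ = −d_i2/d_o2 = +12.85.
m = m₁·m₂ = (-1.103)(+12.85) = -14.2.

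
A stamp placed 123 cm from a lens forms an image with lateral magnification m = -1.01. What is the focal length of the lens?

f = 61.8 cm (converging)

m = −d_i/d_o ⇒ d_i = −m·d_o = −(-1.01)·(123) = 124.2 cm.
1/f = 1/d_o + 1/d_i = 1/(123) + 1/(124.2) = 0.01618, so f = 61.8 cm.
Since f is positive, the lens is converging.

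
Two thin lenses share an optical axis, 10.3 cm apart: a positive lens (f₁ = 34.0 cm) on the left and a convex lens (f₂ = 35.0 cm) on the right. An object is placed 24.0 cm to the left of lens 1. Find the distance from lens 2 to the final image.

Lens 1: 1/d_i1 = 1/f₁ − 1/d_o1 = 1/(34.0) − 1/(24.0) = -0.01225, so d_i1 = -81.60 cm.
The intermediate image is 81.60 cm to the left of lens 1 (virtual), which is 10.3 − (-81.60) = 91.90 cm to the left of lens 2, so d_o2 = +91.90 cm.
Lens 2: 1/d_i2 = 1/f₂ − 1/d_o2 = 1/(35.0) − 1/(91.90) = 0.01769, so d_i2 = 56.5 cm.
The final image is real, 56.5 cm to the right of lens 2 (overall magnification ≈ -2.1).

56.5 cm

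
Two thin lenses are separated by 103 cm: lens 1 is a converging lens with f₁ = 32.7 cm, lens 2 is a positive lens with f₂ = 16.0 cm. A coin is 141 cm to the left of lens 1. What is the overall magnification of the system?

Lens 1: 1/d_i1 = 1/(32.7) − 1/(141) = 0.02349, so d_i1 = 42.57 cm; m₁ = −d_i1/d_o1 = -0.3019.
d_o2 = 103 − (42.57) = 60.43 cm.
Lens 2: 1/d_i2 = 1/(16.0) − 1/(60.43) = 0.04595, so d_i2 = 21.76 cm; m₂ = −d_i2/d_o2 = -0.3601.
m = m₁·m₂ = (-0.3019)(-0.3601) = +0.109.

m = +0.109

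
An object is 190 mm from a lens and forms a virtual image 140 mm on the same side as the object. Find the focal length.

f = -532 mm (diverging)

Virtual image ⇒ d_i = −140 mm.
1/f = 1/d_o + 1/d_i = 1/(190) + 1/(-140) = -0.001880, so f = -532 mm.
Since f is negative, the lens is diverging.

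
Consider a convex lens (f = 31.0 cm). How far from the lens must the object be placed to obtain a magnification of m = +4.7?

m = −d_i/d_o ⇒ d_i = −m·d_o.
1/f = 1/d_o + 1/d_i = 1/d_o − 1/(m·d_o) = (1 − 1/m)/d_o, so d_o = f(1 − 1/m) = (31.00)(1 − 1/(+4.7)) = 24.4 cm.

24.4 cm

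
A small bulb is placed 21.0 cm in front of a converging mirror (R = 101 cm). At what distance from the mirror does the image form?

35.9 cm

f = R/2 = 101/2 = 50.50 cm.
Mirror equation: 1/d_i = 1/f − 1/d_o = 1/(50.50) − 1/(21.0) = 0.01980 − 0.04762 = -0.02782, so d_i = -35.9 cm.
The image is virtual, upright and enlarged, behind the mirror.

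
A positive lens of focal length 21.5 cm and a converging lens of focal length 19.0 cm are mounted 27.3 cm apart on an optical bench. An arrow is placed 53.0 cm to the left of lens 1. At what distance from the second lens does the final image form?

Lens 1: 1/d_i1 = 1/f₁ − 1/d_o1 = 1/(21.5) − 1/(53.0) = 0.02764, so d_i1 = 36.17 cm.
The intermediate image is 36.17 cm to the right of lens 1, which lies 8.870 cm to the right of lens 2 — a virtual object — so d_o2 = −8.870 cm.
Lens 2: 1/d_i2 = 1/f₂ − 1/d_o2 = 1/(19.0) − 1/(-8.870) = 0.1654, so d_i2 = 6.05 cm.
The final image is real, 6.05 cm to the right of lens 2 (overall magnification ≈ -0.47).

6.05 cm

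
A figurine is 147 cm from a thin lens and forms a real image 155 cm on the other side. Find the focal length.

f = 75.4 cm (converging)

Real image ⇒ d_i = +155 cm.
1/f = 1/d_o + 1/d_i = 1/(147) + 1/(155) = 0.01325, so f = 75.4 cm.
Since f is positive, the thin lens is converging.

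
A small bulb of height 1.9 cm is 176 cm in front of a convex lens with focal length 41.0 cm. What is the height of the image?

1/d_i = 1/f − 1/d_o = 1/(41.00) − 1/(176) = 0.01871, so d_i = 53.45 cm.
m = −d_i/d_o = -0.3037.
|h_i| = |m|·h_o = 0.3037 × 1.9 = 0.577 cm. The image is real, inverted and reduced, on the far side of the lens.

0.577 cm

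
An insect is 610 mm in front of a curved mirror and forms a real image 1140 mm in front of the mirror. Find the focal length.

Real image ⇒ d_i = +1140 mm.
1/f = 1/d_o + 1/d_i = 1/(610) + 1/(1140) = 0.002517, so f = 397 mm.
Since f is positive, the curved mirror is concave.

f = 397 mm (concave)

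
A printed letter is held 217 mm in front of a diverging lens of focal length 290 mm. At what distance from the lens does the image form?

For a diverging lens, f = -290 mm.
Thin-lens equation: 1/v = 1/f − 1/u = 1/(-290.0) − 1/(217) = -0.003448 − 0.004608 = -0.008057, so v = -124 mm.
The image is virtual, upright and reduced, on the same side as the object.

124 mm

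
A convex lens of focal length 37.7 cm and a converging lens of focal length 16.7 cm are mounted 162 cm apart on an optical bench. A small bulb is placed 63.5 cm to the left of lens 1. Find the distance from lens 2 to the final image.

22.0 cm

Lens 1: 1/d_i1 = 1/f₁ − 1/d_o1 = 1/(37.7) − 1/(63.5) = 0.01078, so d_i1 = 92.79 cm.
The intermediate image is 92.79 cm to the right of lens 1, which is 162 − (92.79) = 69.21 cm to the left of lens 2, so d_o2 = +69.21 cm.
Lens 2: 1/d_i2 = 1/f₂ − 1/d_o2 = 1/(16.7) − 1/(69.21) = 0.04543, so d_i2 = 22.0 cm.
The final image is real, 22.0 cm to the right of lens 2 (overall magnification ≈ 0.46).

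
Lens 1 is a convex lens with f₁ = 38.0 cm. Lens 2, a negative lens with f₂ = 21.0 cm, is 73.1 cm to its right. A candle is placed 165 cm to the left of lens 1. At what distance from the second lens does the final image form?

11.1 cm

Lens 1: 1/d_i1 = 1/f₁ − 1/d_o1 = 1/(38.0) − 1/(165) = 0.02026, so d_i1 = 49.37 cm.
The intermediate image is 49.37 cm to the right of lens 1, which is 73.1 − (49.37) = 23.73 cm to the left of lens 2, so d_o2 = +23.73 cm.
Lens 2 is diverging, so f₂ = −21.0 cm.
Lens 2: 1/d_i2 = 1/f₂ − 1/d_o2 = 1/(-21.0) − 1/(23.73) = -0.08976, so d_i2 = -11.1 cm.
The final image is virtual, 11.1 cm to the left of lens 2 (overall magnification ≈ -0.14).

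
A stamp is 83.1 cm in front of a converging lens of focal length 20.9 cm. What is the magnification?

1/d_i = 1/f − 1/d_o = 1/(20.90) − 1/(83.1) = 0.03581, so d_i = 27.92 cm.
m = −d_i/d_o = −(27.92)/(83.1) = -0.336.
The image is real, inverted and reduced, on the far side of the lens.

m = -0.336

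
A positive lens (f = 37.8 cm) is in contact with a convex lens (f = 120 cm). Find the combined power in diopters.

P = +3.48 D

P₁ = 1/f₁ = 1/(0.378 m) = +2.646 D; P₂ = 1/f₂ = 1/(1.20 m) = +0.8333 D.
For thin lenses in contact, P = P₁ + P₂ = (+2.646) + (+0.8333) = +3.48 D.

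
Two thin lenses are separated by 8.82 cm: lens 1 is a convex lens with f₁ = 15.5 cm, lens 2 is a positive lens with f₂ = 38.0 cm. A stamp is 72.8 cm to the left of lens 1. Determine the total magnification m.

m = -0.210

Lens 1: 1/d_i1 = 1/(15.5) − 1/(72.8) = 0.05078, so d_i1 = 19.69 cm; m₁ = −d_i1/d_o1 = -0.2705.
d_o2 = 8.82 − (19.69) = -10.87 cm (virtual object).
Lens 2: 1/d_i2 = 1/(38.0) − 1/(-10.87) = 0.1183, so d_i2 = 8.452 cm; m₂ = −d_i2/d_o2 = +0.7776.
m = m₁·m₂ = (-0.2705)(+0.7776) = -0.210.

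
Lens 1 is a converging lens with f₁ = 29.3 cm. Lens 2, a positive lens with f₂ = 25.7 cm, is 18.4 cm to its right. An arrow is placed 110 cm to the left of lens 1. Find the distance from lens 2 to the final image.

11.7 cm

Lens 1: 1/d_i1 = 1/f₁ − 1/d_o1 = 1/(29.3) − 1/(110) = 0.02504, so d_i1 = 39.94 cm.
The intermediate image is 39.94 cm to the right of lens 1, which lies 21.54 cm to the right of lens 2 — a virtual object — so d_o2 = −21.54 cm.
Lens 2: 1/d_i2 = 1/f₂ − 1/d_o2 = 1/(25.7) − 1/(-21.54) = 0.08534, so d_i2 = 11.7 cm.
The final image is real, 11.7 cm to the right of lens 2 (overall magnification ≈ -0.20).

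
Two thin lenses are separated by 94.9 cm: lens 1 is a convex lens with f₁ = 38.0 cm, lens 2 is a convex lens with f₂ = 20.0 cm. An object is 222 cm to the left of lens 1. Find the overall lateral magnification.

m = +0.142

Lens 1: 1/d_i1 = 1/(38.0) − 1/(222) = 0.02181, so d_i1 = 45.85 cm; m₁ = −d_i1/d_o1 = -0.2065.
d_o2 = 94.9 − (45.85) = 49.05 cm.
Lens 2: 1/d_i2 = 1/(20.0) − 1/(49.05) = 0.02961, so d_i2 = 33.77 cm; m₂ = −d_i2/d_o2 = -0.6885.
m = m₁·m₂ = (-0.2065)(-0.6885) = +0.142.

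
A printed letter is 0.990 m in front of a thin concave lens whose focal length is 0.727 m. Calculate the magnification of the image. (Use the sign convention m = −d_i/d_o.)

m = +0.423

For a concave lens, f = -0.727 m.
1/d_i = 1/f − 1/d_o = 1/(-0.7270) − 1/(0.990) = -2.386, so d_i = -0.4192 m.
m = −d_i/d_o = −(-0.4192)/(0.990) = +0.423.
The image is virtual, upright and reduced, on the same side as the object.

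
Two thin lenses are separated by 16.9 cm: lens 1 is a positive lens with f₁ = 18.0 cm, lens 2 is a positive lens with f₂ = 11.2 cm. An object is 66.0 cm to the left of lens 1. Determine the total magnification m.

Lens 1: 1/d_i1 = 1/(18.0) − 1/(66.0) = 0.04040, so d_i1 = 24.75 cm; m₁ = −d_i1/d_o1 = -0.3750.
d_o2 = 16.9 − (24.75) = -7.850 cm (virtual object).
Lens 2: 1/d_i2 = 1/(11.2) − 1/(-7.850) = 0.2167, so d_i2 = 4.615 cm; m₂ = −d_i2/d_o2 = +0.5879.
m = m₁·m₂ = (-0.3750)(+0.5879) = -0.220.

m = -0.220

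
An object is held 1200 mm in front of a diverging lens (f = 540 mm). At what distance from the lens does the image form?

372 mm

For a diverging lens, f = -540 mm.
Lens equation: 1/s_i = 1/f − 1/s_o = 1/(-540.0) − 1/(1200) = -0.001852 − 0.0008333 = -0.002685, so s_i = -372 mm.
The image is virtual, upright and reduced, on the same side as the object.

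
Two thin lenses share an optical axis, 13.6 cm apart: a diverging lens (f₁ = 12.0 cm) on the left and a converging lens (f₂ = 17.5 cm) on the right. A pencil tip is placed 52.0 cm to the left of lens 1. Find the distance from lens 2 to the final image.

Lens 1 is diverging, so f₁ = −12.0 cm.
Lens 1: 1/d_i1 = 1/f₁ − 1/d_o1 = 1/(-12.0) − 1/(52.0) = -0.1026, so d_i1 = -9.750 cm.
The intermediate image is 9.750 cm to the left of lens 1 (virtual), which is 13.6 − (-9.750) = 23.35 cm to the left of lens 2, so d_o2 = +23.35 cm.
Lens 2: 1/d_i2 = 1/f₂ − 1/d_o2 = 1/(17.5) − 1/(23.35) = 0.01432, so d_i2 = 69.9 cm.
The final image is real, 69.9 cm to the right of lens 2 (overall magnification ≈ -0.56).

69.9 cm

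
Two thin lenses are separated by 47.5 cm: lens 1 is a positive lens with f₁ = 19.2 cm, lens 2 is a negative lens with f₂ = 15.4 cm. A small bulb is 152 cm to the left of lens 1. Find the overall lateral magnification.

m = -0.0544

Lens 1: 1/d_i1 = 1/(19.2) − 1/(152) = 0.04550, so d_i1 = 21.98 cm; m₁ = −d_i1/d_o1 = -0.1446.
d_o2 = 47.5 − (21.98) = 25.52 cm.
f₂ = −15.4 cm (diverging).
Lens 2: 1/d_i2 = 1/(-15.4) − 1/(25.52) = -0.1041, so d_i2 = -9.604 cm; m₂ = −d_i2/d_o2 = +0.3763.
m = m₁·m₂ = (-0.1446)(+0.3763) = -0.0544.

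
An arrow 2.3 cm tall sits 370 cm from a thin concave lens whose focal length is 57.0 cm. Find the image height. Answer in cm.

0.307 cm

For a concave lens, f = -57.0 cm.
1/d_i = 1/f − 1/d_o = 1/(-57.00) − 1/(370) = -0.02025, so d_i = -49.39 cm.
m = −d_i/d_o = +0.1335.
|h_i| = |m|·h_o = 0.1335 × 2.3 = 0.307 cm. The image is virtual, upright and reduced, on the same side as the object.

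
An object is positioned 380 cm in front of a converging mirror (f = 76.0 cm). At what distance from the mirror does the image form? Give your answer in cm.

95.0 cm

Mirror equation: 1/s_i = 1/f − 1/s_o = 1/(76.00) − 1/(380) = 0.01316 − 0.002632 = 0.01053, so s_i = 95.0 cm.
The image is real, inverted and reduced, in front of the mirror.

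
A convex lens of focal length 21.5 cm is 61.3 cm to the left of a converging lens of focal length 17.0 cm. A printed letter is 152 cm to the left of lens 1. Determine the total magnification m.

m = +0.145

Lens 1: 1/d_i1 = 1/(21.5) − 1/(152) = 0.03993, so d_i1 = 25.04 cm; m₁ = −d_i1/d_o1 = -0.1647.
d_o2 = 61.3 − (25.04) = 36.26 cm.
Lens 2: 1/d_i2 = 1/(17.0) − 1/(36.26) = 0.03124, so d_i2 = 32.01 cm; m₂ = −d_i2/d_o2 = -0.8827.
m = m₁·m₂ = (-0.1647)(-0.8827) = +0.145.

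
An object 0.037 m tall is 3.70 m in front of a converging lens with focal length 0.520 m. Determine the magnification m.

1/d_i = 1/f − 1/d_o = 1/(0.5200) − 1/(3.70) = 1.653, so d_i = 0.6050 m.
m = −d_i/d_o = −(0.6050)/(3.70) = -0.164.
The image is real, inverted and reduced, on the far side of the lens.

m = -0.164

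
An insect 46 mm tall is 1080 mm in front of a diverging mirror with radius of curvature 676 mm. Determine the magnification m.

f = R/2 = 676/2 = 338.0 mm; for a diverging mirror, f = -338.0 mm.
1/d_i = 1/f − 1/d_o = 1/(-338.0) − 1/(1080) = -0.003885, so d_i = -257.4 mm.
m = −d_i/d_o = −(-257.4)/(1080) = +0.238.
The image is virtual, upright and reduced, behind the mirror.

m = +0.238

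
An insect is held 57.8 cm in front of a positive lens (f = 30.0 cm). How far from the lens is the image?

62.4 cm

Thin-lens equation: 1/d_i = 1/f − 1/d_o = 1/(30.00) − 1/(57.8) = 0.03333 − 0.01730 = 0.01603, so d_i = 62.4 cm.
The image is real, inverted and enlarged, on the far side of the lens.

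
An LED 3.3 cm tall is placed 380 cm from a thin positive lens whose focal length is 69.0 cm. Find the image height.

1/d_i = 1/f − 1/d_o = 1/(69.00) − 1/(380) = 0.01186, so d_i = 84.31 cm.
m = −d_i/d_o = -0.2219.
|h_i| = |m|·h_o = 0.2219 × 3.3 = 0.732 cm. The image is real, inverted and reduced, on the far side of the lens.

0.732 cm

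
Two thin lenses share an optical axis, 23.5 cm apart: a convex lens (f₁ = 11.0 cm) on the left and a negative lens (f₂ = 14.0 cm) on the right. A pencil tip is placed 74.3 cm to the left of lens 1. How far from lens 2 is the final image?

6.03 cm

Lens 1: 1/d_i1 = 1/f₁ − 1/d_o1 = 1/(11.0) − 1/(74.3) = 0.07745, so d_i1 = 12.91 cm.
The intermediate image is 12.91 cm to the right of lens 1, which is 23.5 − (12.91) = 10.59 cm to the left of lens 2, so d_o2 = +10.59 cm.
Lens 2 is diverging, so f₂ = −14.0 cm.
Lens 2: 1/d_i2 = 1/f₂ − 1/d_o2 = 1/(-14.0) − 1/(10.59) = -0.1659, so d_i2 = -6.03 cm.
The final image is virtual, 6.03 cm to the left of lens 2 (overall magnification ≈ -0.099).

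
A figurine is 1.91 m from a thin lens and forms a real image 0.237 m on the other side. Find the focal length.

f = 0.211 m (converging)

Real image ⇒ d_i = +0.237 m.
1/f = 1/d_o + 1/d_i = 1/(1.91) + 1/(0.237) = 4.743, so f = 0.211 m.
Since f is positive, the thin lens is converging.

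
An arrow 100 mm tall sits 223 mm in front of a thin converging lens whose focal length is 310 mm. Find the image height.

356 mm

1/d_i = 1/f − 1/d_o = 1/(310.0) − 1/(223) = -0.001258, so d_i = -794.6 mm.
m = −d_i/d_o = +3.563.
|h_i| = |m|·h_o = 3.563 × 100 = 356 mm. The image is virtual, upright and enlarged, on the same side as the object.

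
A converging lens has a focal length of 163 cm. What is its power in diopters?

P = +0.613 D

f = 163 cm = 1.63 m.
P = 1/f = 1/(1.63 m) = +0.613 D.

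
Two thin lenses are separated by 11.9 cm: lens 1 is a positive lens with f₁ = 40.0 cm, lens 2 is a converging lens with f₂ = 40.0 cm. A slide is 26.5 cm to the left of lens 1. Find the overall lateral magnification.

m = -2.35

Lens 1: 1/d_i1 = 1/(40.0) − 1/(26.5) = -0.01274, so d_i1 = -78.52 cm; m₁ = −d_i1/d_o1 = +2.963.
d_o2 = 11.9 − (-78.52) = 90.42 cm.
Lens 2: 1/d_i2 = 1/(40.0) − 1/(90.42) = 0.01394, so d_i2 = 71.73 cm; m₂ = −d_i2/d_o2 = -0.7933.
m = m₁·m₂ = (+2.963)(-0.7933) = -2.35.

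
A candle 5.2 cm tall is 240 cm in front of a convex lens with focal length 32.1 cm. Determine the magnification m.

1/d_i = 1/f − 1/d_o = 1/(32.10) − 1/(240) = 0.02699, so d_i = 37.06 cm.
m = −d_i/d_o = −(37.06)/(240) = -0.154.
The image is real, inverted and reduced, on the far side of the lens.

m = -0.154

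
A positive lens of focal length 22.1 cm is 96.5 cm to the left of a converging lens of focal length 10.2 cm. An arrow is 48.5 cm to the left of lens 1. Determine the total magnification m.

m = +0.187

Lens 1: 1/d_i1 = 1/(22.1) − 1/(48.5) = 0.02463, so d_i1 = 40.60 cm; m₁ = −d_i1/d_o1 = -0.8371.
d_o2 = 96.5 − (40.60) = 55.90 cm.
Lens 2: 1/d_i2 = 1/(10.2) − 1/(55.90) = 0.08015, so d_i2 = 12.48 cm; m₂ = −d_i2/d_o2 = -0.2232.
m = m₁·m₂ = (-0.8371)(-0.2232) = +0.187.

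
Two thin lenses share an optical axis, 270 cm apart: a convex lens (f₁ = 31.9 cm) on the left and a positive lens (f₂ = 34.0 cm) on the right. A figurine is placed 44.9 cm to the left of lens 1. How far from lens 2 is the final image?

43.2 cm

Lens 1: 1/d_i1 = 1/f₁ − 1/d_o1 = 1/(31.9) − 1/(44.9) = 0.009076, so d_i1 = 110.2 cm.
The intermediate image is 110.2 cm to the right of lens 1, which is 270 − (110.2) = 159.8 cm to the left of lens 2, so d_o2 = +159.8 cm.
Lens 2: 1/d_i2 = 1/f₂ − 1/d_o2 = 1/(34.0) − 1/(159.8) = 0.02315, so d_i2 = 43.2 cm.
The final image is real, 43.2 cm to the right of lens 2 (overall magnification ≈ 0.66).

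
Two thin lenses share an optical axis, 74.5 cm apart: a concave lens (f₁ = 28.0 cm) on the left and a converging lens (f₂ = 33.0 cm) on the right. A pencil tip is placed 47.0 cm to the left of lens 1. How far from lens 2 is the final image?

51.4 cm

Lens 1 is diverging, so f₁ = −28.0 cm.
Lens 1: 1/d_i1 = 1/f₁ − 1/d_o1 = 1/(-28.0) − 1/(47.0) = -0.05699, so d_i1 = -17.55 cm.
The intermediate image is 17.55 cm to the left of lens 1 (virtual), which is 74.5 − (-17.55) = 92.05 cm to the left of lens 2, so d_o2 = +92.05 cm.
Lens 2: 1/d_i2 = 1/f₂ − 1/d_o2 = 1/(33.0) − 1/(92.05) = 0.01944, so d_i2 = 51.4 cm.
The final image is real, 51.4 cm to the right of lens 2 (overall magnification ≈ -0.21).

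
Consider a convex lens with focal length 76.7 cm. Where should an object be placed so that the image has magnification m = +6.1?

m = −d_i/d_o ⇒ d_i = −m·d_o.
1/f = 1/d_o + 1/d_i = 1/d_o − 1/(m·d_o) = (1 − 1/m)/d_o, so d_o = f(1 − 1/m) = (76.70)(1 − 1/(+6.1)) = 64.1 cm.

64.1 cm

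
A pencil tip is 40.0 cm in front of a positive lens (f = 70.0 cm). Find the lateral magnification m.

m = +2.33

1/d_i = 1/f − 1/d_o = 1/(70.00) − 1/(40.0) = -0.01071, so d_i = -93.33 cm.
m = −d_i/d_o = −(-93.33)/(40.0) = +2.33.
The image is virtual, upright and enlarged, on the same side as the object.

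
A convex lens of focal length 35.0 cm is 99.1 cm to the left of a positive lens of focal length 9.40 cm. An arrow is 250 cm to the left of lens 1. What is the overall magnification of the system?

m = +0.0312

Lens 1: 1/d_i1 = 1/(35.0) − 1/(250) = 0.02457, so d_i1 = 40.70 cm; m₁ = −d_i1/d_o1 = -0.1628.
d_o2 = 99.1 − (40.70) = 58.40 cm.
Lens 2: 1/d_i2 = 1/(9.40) − 1/(58.40) = 0.08926, so d_i2 = 11.20 cm; m₂ = −d_i2/d_o2 = -0.1918.
m = m₁·m₂ = (-0.1628)(-0.1918) = +0.0312.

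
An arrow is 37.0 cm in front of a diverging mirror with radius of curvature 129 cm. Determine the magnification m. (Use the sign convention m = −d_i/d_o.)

f = R/2 = 129/2 = 64.50 cm; for a diverging mirror, f = -64.50 cm.
1/d_i = 1/f − 1/d_o = 1/(-64.50) − 1/(37.0) = -0.04253, so d_i = -23.51 cm.
m = −d_i/d_o = −(-23.51)/(37.0) = +0.635.
The image is virtual, upright and reduced, behind the mirror.

m = +0.635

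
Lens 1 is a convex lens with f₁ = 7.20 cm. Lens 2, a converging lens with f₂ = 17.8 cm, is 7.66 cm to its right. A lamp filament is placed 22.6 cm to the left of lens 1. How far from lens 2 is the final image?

Lens 1: 1/d_i1 = 1/f₁ − 1/d_o1 = 1/(7.20) − 1/(22.6) = 0.09464, so d_i1 = 10.57 cm.
The intermediate image is 10.57 cm to the right of lens 1, which lies 2.910 cm to the right of lens 2 — a virtual object — so d_o2 = −2.910 cm.
Lens 2: 1/d_i2 = 1/f₂ − 1/d_o2 = 1/(17.8) − 1/(-2.910) = 0.3998, so d_i2 = 2.50 cm.
The final image is real, 2.50 cm to the right of lens 2 (overall magnification ≈ -0.40).

2.50 cm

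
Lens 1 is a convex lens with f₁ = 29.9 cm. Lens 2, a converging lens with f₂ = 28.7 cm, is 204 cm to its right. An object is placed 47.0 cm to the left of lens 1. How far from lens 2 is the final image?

37.5 cm

Lens 1: 1/d_i1 = 1/f₁ − 1/d_o1 = 1/(29.9) − 1/(47.0) = 0.01217, so d_i1 = 82.18 cm.
The intermediate image is 82.18 cm to the right of lens 1, which is 204 − (82.18) = 121.8 cm to the left of lens 2, so d_o2 = +121.8 cm.
Lens 2: 1/d_i2 = 1/f₂ − 1/d_o2 = 1/(28.7) − 1/(121.8) = 0.02663, so d_i2 = 37.5 cm.
The final image is real, 37.5 cm to the right of lens 2 (overall magnification ≈ 0.54).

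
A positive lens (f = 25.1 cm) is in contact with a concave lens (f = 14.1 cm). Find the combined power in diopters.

P = -3.11 D

P₁ = 1/f₁ = 1/(0.251 m) = +3.984 D; P₂ = 1/f₂ = 1/(-0.141 m) = -7.092 D.
For thin lenses in contact, P = P₁ + P₂ = (+3.984) + (-7.092) = -3.11 D.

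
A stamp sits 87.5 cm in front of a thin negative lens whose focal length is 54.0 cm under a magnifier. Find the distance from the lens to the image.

33.4 cm

For a negative lens, f = -54.0 cm.
Lens equation: 1/d_i = 1/f − 1/d_o = 1/(-54.00) − 1/(87.5) = -0.01852 − 0.01143 = -0.02995, so d_i = -33.4 cm.
The image is virtual, upright and reduced, on the same side as the object.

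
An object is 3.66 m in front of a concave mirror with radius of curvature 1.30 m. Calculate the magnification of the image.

f = R/2 = 1.30/2 = 0.6500 m.
1/d_i = 1/f − 1/d_o = 1/(0.6500) − 1/(3.66) = 1.265, so d_i = 0.7904 m.
m = −d_i/d_o = −(0.7904)/(3.66) = -0.216.
The image is real, inverted and reduced, in front of the mirror.

m = -0.216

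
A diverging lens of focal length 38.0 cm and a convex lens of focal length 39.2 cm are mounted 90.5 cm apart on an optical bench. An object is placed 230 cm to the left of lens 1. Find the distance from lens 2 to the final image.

Lens 1 is diverging, so f₁ = −38.0 cm.
Lens 1: 1/d_i1 = 1/f₁ − 1/d_o1 = 1/(-38.0) − 1/(230) = -0.03066, so d_i1 = -32.61 cm.
The intermediate image is 32.61 cm to the left of lens 1 (virtual), which is 90.5 − (-32.61) = 123.1 cm to the left of lens 2, so d_o2 = +123.1 cm.
Lens 2: 1/d_i2 = 1/f₂ − 1/d_o2 = 1/(39.2) − 1/(123.1) = 0.01739, so d_i2 = 57.5 cm.
The final image is real, 57.5 cm to the right of lens 2 (overall magnification ≈ -0.066).

57.5 cm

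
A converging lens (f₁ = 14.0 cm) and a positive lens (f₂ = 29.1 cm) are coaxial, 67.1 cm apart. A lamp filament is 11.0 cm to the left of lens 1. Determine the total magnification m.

m = -1.52

Lens 1: 1/d_i1 = 1/(14.0) − 1/(11.0) = -0.01948, so d_i1 = -51.33 cm; m₁ = −d_i1/d_o1 = +4.666.
d_o2 = 67.1 − (-51.33) = 118.4 cm.
Lens 2: 1/d_i2 = 1/(29.1) − 1/(118.4) = 0.02592, so d_i2 = 38.58 cm; m₂ = −d_i2/d_o2 = -0.3259.
m = m₁·m₂ = (+4.666)(-0.3259) = -1.52.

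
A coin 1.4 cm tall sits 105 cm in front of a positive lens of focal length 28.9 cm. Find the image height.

1/d_i = 1/f − 1/d_o = 1/(28.90) − 1/(105) = 0.02508, so d_i = 39.88 cm.
m = −d_i/d_o = -0.3798.
|h_i| = |m|·h_o = 0.3798 × 1.4 = 0.532 cm. The image is real, inverted and reduced, on the far side of the lens.

0.532 cm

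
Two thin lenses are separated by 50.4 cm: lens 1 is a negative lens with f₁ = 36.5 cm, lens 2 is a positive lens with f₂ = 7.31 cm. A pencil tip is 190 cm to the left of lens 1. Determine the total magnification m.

f₁ = −36.5 cm (diverging).
Lens 1: 1/d_i1 = 1/(-36.5) − 1/(190) = -0.03266, so d_i1 = -30.62 cm; m₁ = −d_i1/d_o1 = +0.1612.
d_o2 = 50.4 − (-30.62) = 81.02 cm.
Lens 2: 1/d_i2 = 1/(7.31) − 1/(81.02) = 0.1245, so d_i2 = 8.035 cm; m₂ = −d_i2/d_o2 = -0.09917.
m = m₁·m₂ = (+0.1612)(-0.09917) = -0.0160.

m = -0.0160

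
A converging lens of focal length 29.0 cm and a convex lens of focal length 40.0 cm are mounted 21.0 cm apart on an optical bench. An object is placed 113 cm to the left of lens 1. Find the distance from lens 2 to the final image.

Lens 1: 1/d_i1 = 1/f₁ − 1/d_o1 = 1/(29.0) − 1/(113) = 0.02563, so d_i1 = 39.01 cm.
The intermediate image is 39.01 cm to the right of lens 1, which lies 18.01 cm to the right of lens 2 — a virtual object — so d_o2 = −18.01 cm.
Lens 2: 1/d_i2 = 1/f₂ − 1/d_o2 = 1/(40.0) − 1/(-18.01) = 0.08052, so d_i2 = 12.4 cm.
The final image is real, 12.4 cm to the right of lens 2 (overall magnification ≈ -0.24).

12.4 cm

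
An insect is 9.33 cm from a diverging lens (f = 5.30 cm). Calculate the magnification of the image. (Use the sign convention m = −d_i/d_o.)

m = +0.362

For a diverging lens, f = -5.30 cm.
1/d_i = 1/f − 1/d_o = 1/(-5.300) − 1/(9.33) = -0.2959, so d_i = -3.380 cm.
m = −d_i/d_o = −(-3.380)/(9.33) = +0.362.
The image is virtual, upright and reduced, on the same side as the object.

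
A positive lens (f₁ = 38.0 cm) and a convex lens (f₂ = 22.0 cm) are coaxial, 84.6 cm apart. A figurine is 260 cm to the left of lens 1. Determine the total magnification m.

m = +0.208

Lens 1: 1/d_i1 = 1/(38.0) − 1/(260) = 0.02247, so d_i1 = 44.50 cm; m₁ = −d_i1/d_o1 = -0.1712.
d_o2 = 84.6 − (44.50) = 40.10 cm.
Lens 2: 1/d_i2 = 1/(22.0) − 1/(40.10) = 0.02052, so d_i2 = 48.74 cm; m₂ = −d_i2/d_o2 = -1.215.
m = m₁·m₂ = (-0.1712)(-1.215) = +0.208.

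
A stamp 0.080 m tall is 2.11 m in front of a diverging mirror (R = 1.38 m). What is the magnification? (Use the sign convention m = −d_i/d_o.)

f = R/2 = 1.38/2 = 0.6900 m; for a diverging mirror, f = -0.6900 m.
1/d_i = 1/f − 1/d_o = 1/(-0.6900) − 1/(2.11) = -1.923, so d_i = -0.5200 m.
m = −d_i/d_o = −(-0.5200)/(2.11) = +0.246.
The image is virtual, upright and reduced, behind the mirror.

m = +0.246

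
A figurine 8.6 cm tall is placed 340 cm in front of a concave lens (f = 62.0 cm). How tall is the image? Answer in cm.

1.33 cm

For a concave lens, f = -62.0 cm.
1/d_i = 1/f − 1/d_o = 1/(-62.00) − 1/(340) = -0.01907, so d_i = -52.44 cm.
m = −d_i/d_o = +0.1542.
|h_i| = |m|·h_o = 0.1542 × 8.6 = 1.33 cm. The image is virtual, upright and reduced, on the same side as the object.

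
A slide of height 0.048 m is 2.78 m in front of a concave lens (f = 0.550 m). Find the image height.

0.00793 m

For a concave lens, f = -0.550 m.
1/d_i = 1/f − 1/d_o = 1/(-0.5500) − 1/(2.78) = -2.178, so d_i = -0.4592 m.
m = −d_i/d_o = +0.1652.
|h_i| = |m|·h_o = 0.1652 × 0.048 = 0.00793 m. The image is virtual, upright and reduced, on the same side as the object.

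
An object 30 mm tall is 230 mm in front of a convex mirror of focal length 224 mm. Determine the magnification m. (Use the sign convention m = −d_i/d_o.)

m = +0.493

For a convex mirror, f = -224 mm.
1/d_i = 1/f − 1/d_o = 1/(-224.0) − 1/(230) = -0.008812, so d_i = -113.5 mm.
m = −d_i/d_o = −(-113.5)/(230) = +0.493.
The image is virtual, upright and reduced, behind the mirror.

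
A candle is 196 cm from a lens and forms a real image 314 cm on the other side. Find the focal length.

f = 121 cm (converging)

Real image ⇒ d_i = +314 cm.
1/f = 1/d_o + 1/d_i = 1/(196) + 1/(314) = 0.008287, so f = 121 cm.
Since f is positive, the lens is converging.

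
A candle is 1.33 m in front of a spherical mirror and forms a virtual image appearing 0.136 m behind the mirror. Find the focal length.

f = -0.151 m (convex)

Virtual image ⇒ d_i = −0.136 m.
1/f = 1/d_o + 1/d_i = 1/(1.33) + 1/(-0.136) = -6.601, so f = -0.151 m.
Since f is negative, the spherical mirror is convex.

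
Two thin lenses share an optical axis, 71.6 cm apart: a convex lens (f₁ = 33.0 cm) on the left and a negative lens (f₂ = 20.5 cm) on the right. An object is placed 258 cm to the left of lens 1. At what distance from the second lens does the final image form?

Lens 1: 1/d_i1 = 1/f₁ − 1/d_o1 = 1/(33.0) − 1/(258) = 0.02643, so d_i1 = 37.84 cm.
The intermediate image is 37.84 cm to the right of lens 1, which is 71.6 − (37.84) = 33.76 cm to the left of lens 2, so d_o2 = +33.76 cm.
Lens 2 is diverging, so f₂ = −20.5 cm.
Lens 2: 1/d_i2 = 1/f₂ − 1/d_o2 = 1/(-20.5) − 1/(33.76) = -0.07840, so d_i2 = -12.8 cm.
The final image is virtual, 12.8 cm to the left of lens 2 (overall magnification ≈ -0.055).

12.8 cm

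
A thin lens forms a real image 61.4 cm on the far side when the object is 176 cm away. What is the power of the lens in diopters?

d_i = +61.4 cm.
1/f = 1/d_o + 1/d_i = 1/(176) + 1/(61.4) = 0.02197 cm⁻¹.
f = 45.52 cm = 0.4552 m, so P = 1/f = +2.20 D.

P = +2.20 D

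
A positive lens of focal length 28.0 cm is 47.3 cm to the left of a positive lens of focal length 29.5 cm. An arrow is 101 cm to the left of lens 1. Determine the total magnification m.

m = -0.540

Lens 1: 1/d_i1 = 1/(28.0) − 1/(101) = 0.02581, so d_i1 = 38.74 cm; m₁ = −d_i1/d_o1 = -0.3836.
d_o2 = 47.3 − (38.74) = 8.560 cm.
Lens 2: 1/d_i2 = 1/(29.5) − 1/(8.560) = -0.08292, so d_i2 = -12.06 cm; m₂ = −d_i2/d_o2 = +1.409.
m = m₁·m₂ = (-0.3836)(+1.409) = -0.540.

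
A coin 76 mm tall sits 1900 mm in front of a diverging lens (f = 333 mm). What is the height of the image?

11.3 mm

For a diverging lens, f = -333 mm.
1/d_i = 1/f − 1/d_o = 1/(-333.0) − 1/(1900) = -0.003529, so d_i = -283.3 mm.
m = −d_i/d_o = +0.1491.
|h_i| = |m|·h_o = 0.1491 × 76 = 11.3 mm. The image is virtual, upright and reduced, on the same side as the object.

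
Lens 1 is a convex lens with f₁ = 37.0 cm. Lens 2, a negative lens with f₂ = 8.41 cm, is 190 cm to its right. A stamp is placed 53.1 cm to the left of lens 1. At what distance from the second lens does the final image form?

Lens 1: 1/d_i1 = 1/f₁ − 1/d_o1 = 1/(37.0) − 1/(53.1) = 0.008195, so d_i1 = 122.0 cm.
The intermediate image is 122.0 cm to the right of lens 1, which is 190 − (122.0) = 68.00 cm to the left of lens 2, so d_o2 = +68.00 cm.
Lens 2 is diverging, so f₂ = −8.41 cm.
Lens 2: 1/d_i2 = 1/f₂ − 1/d_o2 = 1/(-8.41) − 1/(68.00) = -0.1336, so d_i2 = -7.48 cm.
The final image is virtual, 7.48 cm to the left of lens 2 (overall magnification ≈ -0.25).

7.48 cm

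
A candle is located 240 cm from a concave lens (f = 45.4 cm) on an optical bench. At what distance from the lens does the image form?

38.2 cm

For a concave lens, f = -45.4 cm.
Lens equation: 1/v = 1/f − 1/u = 1/(-45.40) − 1/(240) = -0.02203 − 0.004167 = -0.02619, so v = -38.2 cm.
The image is virtual, upright and reduced, on the same side as the object.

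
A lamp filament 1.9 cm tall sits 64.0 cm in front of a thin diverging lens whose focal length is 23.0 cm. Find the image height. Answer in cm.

For a diverging lens, f = -23.0 cm.
1/d_i = 1/f − 1/d_o = 1/(-23.00) − 1/(64.0) = -0.05910, so d_i = -16.92 cm.
m = −d_i/d_o = +0.2644.
|h_i| = |m|·h_o = 0.2644 × 1.9 = 0.502 cm. The image is virtual, upright and reduced, on the same side as the object.

0.502 cm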